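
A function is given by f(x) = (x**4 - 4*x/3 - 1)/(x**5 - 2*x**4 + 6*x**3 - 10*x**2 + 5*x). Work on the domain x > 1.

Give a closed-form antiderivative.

An antiderivative is F(x) = (-27*x*log(x) + 100*x*log(x - 1) + 31*x*log(x**2 + 5) + 40*sqrt(5)*x*atan(sqrt(5)*x/5) + 27*log(x) - 100*log(x - 1) - 31*log(x**2 + 5) - 40*sqrt(5)*atan(sqrt(5)*x/5) + 30)/(135*(x - 1)).

The denominator factors as 3*x*(x - 1)**2*(x**2 + 5); partial fractions split f into directly integrable pieces: 2*(31*x + 100)/(135*(x**2 + 5)) + 20/(27*(x - 1)) - 2/(9*(x - 1)**2) - 1/(5*x).
Check: d/dx[(-27*x*log(x) + 100*x*log(x - 1) + 31*x*log(x**2 + 5) + 40*sqrt(5)*x*atan(sqrt(5)*x/5) + 27*log(x) - 100*log(x - 1) - 31*log(x**2 + 5) - 40*sqrt(5)*atan(sqrt(5)*x/5) + 30)/(135*(x - 1))] = (3*x**4 - 4*x - 3)/(3*x**5 - 6*x**4 + 18*x**3 - 30*x**2 + 15*x), which equals f(x).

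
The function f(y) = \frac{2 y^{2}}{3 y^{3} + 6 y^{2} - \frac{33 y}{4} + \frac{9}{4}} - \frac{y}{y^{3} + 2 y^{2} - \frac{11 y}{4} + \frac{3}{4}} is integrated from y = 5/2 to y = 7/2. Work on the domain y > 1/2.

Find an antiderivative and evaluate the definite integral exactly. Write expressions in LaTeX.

The denominator factors as 3 \left(y + 3\right) \left(2 y - 1\right)^{2}; partial fractions split f into directly integrable pieces: - \frac{20}{147 \left(2 y - 1\right)} - \frac{8}{21 \left(2 y - 1\right)^{2}} + \frac{36}{49 \left(y + 3\right)}.
F(y) = - \frac{10 \log{\left(y - \frac{1}{2} \right)}}{147} + \frac{36 \log{\left(y + 3 \right)}}{49} + \frac{4}{42 y - 21} is an antiderivative of f.
Check: d/dy[- \frac{10 \log{\left(y - \frac{1}{2} \right)}}{147} + \frac{36 \log{\left(y + 3 \right)}}{49} + \frac{4}{42 y - 21}] = \frac{8 y^{2} - 12 y}{12 y^{3} + 24 y^{2} - 33 y + 9}, which equals f(y).
F(7/2) = - \frac{10 \log{\left(3 \right)}}{147} + \frac{2}{63} + \frac{36 \log{\left(\frac{13}{2} \right)}}{49}; F(5/2) = - \frac{10 \log{\left(2 \right)}}{147} + \frac{1}{21} + \frac{36 \log{\left(\frac{11}{2} \right)}}{49}.
Integral = F(7/2) - F(5/2) = - \frac{36 \log{\left(\frac{11}{2} \right)}}{49} - \frac{10 \log{\left(3 \right)}}{147} - \frac{1}{63} + \frac{10 \log{\left(2 \right)}}{147} + \frac{36 \log{\left(\frac{13}{2} \right)}}{49}.

Antiderivative: F(y) = - \frac{10 \log{\left(y - \frac{1}{2} \right)}}{147} + \frac{36 \log{\left(y + 3 \right)}}{49} + \frac{4}{42 y - 21}; value = - \frac{36 \log{\left(\frac{11}{2} \right)}}{49} - \frac{10 \log{\left(3 \right)}}{147} - \frac{1}{63} + \frac{10 \log{\left(2 \right)}}{147} + \frac{36 \log{\left(\frac{13}{2} \right)}}{49}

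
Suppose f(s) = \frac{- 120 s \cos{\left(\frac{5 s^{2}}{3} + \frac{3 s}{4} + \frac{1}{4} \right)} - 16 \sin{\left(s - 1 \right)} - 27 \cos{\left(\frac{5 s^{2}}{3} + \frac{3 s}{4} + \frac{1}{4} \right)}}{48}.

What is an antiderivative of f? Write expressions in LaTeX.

Differentiate the proposed F(s) back; it has to land on f(s) exactly.
Check: d/ds[- \frac{3 \sin{\left(\frac{5 s^{2}}{3} + \frac{3 s}{4} + \frac{1}{4} \right)}}{4} + \frac{\cos{\left(s - 1 \right)}}{3}] = - \frac{5 s \cos{\left(\frac{5 s^{2}}{3} + \frac{3 s}{4} + \frac{1}{4} \right)}}{2} - \frac{\sin{\left(s - 1 \right)}}{3} - \frac{9 \cos{\left(\frac{5 s^{2}}{3} + \frac{3 s}{4} + \frac{1}{4} \right)}}{16}, which equals f(s).

An antiderivative is F(s) = - \frac{3 \sin{\left(\frac{5 s^{2}}{3} + \frac{3 s}{4} + \frac{1}{4} \right)}}{4} + \frac{\cos{\left(s - 1 \right)}}{3}.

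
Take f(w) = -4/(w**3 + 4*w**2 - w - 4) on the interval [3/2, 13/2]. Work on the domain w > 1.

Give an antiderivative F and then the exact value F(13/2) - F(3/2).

Antiderivative: F(w) = -2*log(w - 1)/5 + 2*log(w + 1)/3 - 4*log(w + 4)/15; value = -4*log(21/2)/15 - 2*log(5/2)/3 - 2*log(2)/5 - 2*log(11/2)/15 + 2*log(15/2)/3

The denominator factors as (w - 1)*(w + 1)*(w + 4); partial fractions split f into directly integrable pieces: -4/(15*(w + 4)) + 2/(3*(w + 1)) - 2/(5*(w - 1)).
F(w) = -2*log(w - 1)/5 + 2*log(w + 1)/3 - 4*log(w + 4)/15 is an antiderivative of f.
Check: d/dw[-2*log(w - 1)/5 + 2*log(w + 1)/3 - 4*log(w + 4)/15] = -4/(w**3 + 4*w**2 - w - 4) = f(w).
F(13/2) = -2*log(11/2)/5 - 4*log(21/2)/15 + 2*log(15/2)/3; F(3/2) = -4*log(11/2)/15 + 2*log(2)/5 + 2*log(5/2)/3.
Integral = F(13/2) - F(3/2) = -4*log(21/2)/15 - 2*log(5/2)/3 - 2*log(2)/5 - 2*log(11/2)/15 + 2*log(15/2)/3.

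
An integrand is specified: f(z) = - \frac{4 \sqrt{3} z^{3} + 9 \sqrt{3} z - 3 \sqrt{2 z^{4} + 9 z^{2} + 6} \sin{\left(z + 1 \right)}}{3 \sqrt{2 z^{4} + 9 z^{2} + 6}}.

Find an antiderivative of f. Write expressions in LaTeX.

An antiderivative F(z) passes only if d/dz[F] lands on f(z) exactly.
Check: d/dz[- \sqrt{\frac{2 z^{4}}{3} + 3 z^{2} + 2} - \cos{\left(z + 1 \right)}] = \frac{- 4 \sqrt{3} z^{3} - 9 \sqrt{3} z + 3 \sqrt{2 z^{4} + 9 z^{2} + 6} \sin{\left(z + 1 \right)}}{3 \sqrt{2 z^{4} + 9 z^{2} + 6}}, which equals f(z).

An antiderivative is F(z) = - \sqrt{\frac{2 z^{4}}{3} + 3 z^{2} + 2} - \cos{\left(z + 1 \right)}.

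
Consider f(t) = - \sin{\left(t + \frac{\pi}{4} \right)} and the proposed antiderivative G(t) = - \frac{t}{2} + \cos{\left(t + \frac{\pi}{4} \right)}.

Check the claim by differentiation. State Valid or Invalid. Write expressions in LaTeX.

Invalid: d/dt[G] - f = - \frac{1}{2}, which is not 0.

d/dt[G] = - \sin{\left(t + \frac{\pi}{4} \right)} - \frac{1}{2}
d/dt[G] - f(t) = - \frac{1}{2} != 0.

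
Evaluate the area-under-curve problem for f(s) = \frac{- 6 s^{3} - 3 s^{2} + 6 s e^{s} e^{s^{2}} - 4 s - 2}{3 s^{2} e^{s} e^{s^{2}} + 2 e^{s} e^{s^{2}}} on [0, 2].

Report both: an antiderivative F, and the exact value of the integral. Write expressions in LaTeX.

Antiderivative: F(s) = \left(e^{s} e^{s^{2}} \log{\left(\frac{3 s^{2}}{2} + 1 \right)} + 1\right) e^{- s} e^{- s^{2}}; value = -1 + e^{-6} + \log{\left(7 \right)}

Whatever form F(s) takes, F'(s) = f(s) is non-negotiable.
F(s) = \left(e^{s} e^{s^{2}} \log{\left(\frac{3 s^{2}}{2} + 1 \right)} + 1\right) e^{- s} e^{- s^{2}} is an antiderivative of f.
Check: d/ds[\left(e^{s} e^{s^{2}} \log{\left(\frac{3 s^{2}}{2} + 1 \right)} + 1\right) e^{- s} e^{- s^{2}}] = \frac{- 6 s^{3} - 3 s^{2} + 6 s e^{s} e^{s^{2}} - 4 s - 2}{3 s^{2} e^{s} e^{s^{2}} + 2 e^{s} e^{s^{2}}} = f(s).
F(2) = e^{-6} + \log{\left(7 \right)}; F(0) = 1.
Integral = F(2) - F(0) = -1 + e^{-6} + \log{\left(7 \right)}.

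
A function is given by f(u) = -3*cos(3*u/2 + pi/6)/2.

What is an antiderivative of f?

Since d/du undoes antidifferentiation here, F'(u) = f(u) is required of F(u).
Check: d/du[-sin(3*u/2 + pi/6)] = -3*cos(3*u/2 + pi/6)/2 = f(u).

An antiderivative is F(u) = -sin(3*u/2 + pi/6).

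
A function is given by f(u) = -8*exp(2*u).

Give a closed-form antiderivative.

For F(u) to be correct the identity F'(u) - f(u) = 0 must hold.
Check: d/du[-4*exp(2*u)] = -8*exp(2*u) = f(u).

An antiderivative is F(u) = -4*exp(2*u).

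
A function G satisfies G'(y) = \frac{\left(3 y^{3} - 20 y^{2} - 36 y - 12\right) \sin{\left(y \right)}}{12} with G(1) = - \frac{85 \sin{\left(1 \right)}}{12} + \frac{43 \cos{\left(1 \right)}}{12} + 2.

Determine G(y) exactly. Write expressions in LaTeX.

Whatever form G(y) takes, its d/dy must return the stated G'(y).
A general antiderivative is - \frac{y^{3} \cos{\left(y \right)}}{4} + \frac{3 y^{2} \sin{\left(y \right)}}{4} + \frac{5 y^{2} \cos{\left(y \right)}}{3} - \frac{10 y \sin{\left(y \right)}}{3} + \frac{9 y \cos{\left(y \right)}}{2} - \frac{9 \sin{\left(y \right)}}{2} - \frac{7 \cos{\left(y \right)}}{3} + C.
The condition gives C = - \frac{85 \sin{\left(1 \right)}}{12} + \frac{43 \cos{\left(1 \right)}}{12} + 2 - (- \frac{85 \sin{\left(1 \right)}}{12} + \frac{43 \cos{\left(1 \right)}}{12}) = 2.
So G(y) = - \frac{y^{3} \cos{\left(y \right)}}{4} + \frac{3 y^{2} \sin{\left(y \right)}}{4} + \frac{5 y^{2} \cos{\left(y \right)}}{3} - \frac{10 y \sin{\left(y \right)}}{3} + \frac{9 y \cos{\left(y \right)}}{2} - \frac{9 \sin{\left(y \right)}}{2} - \frac{7 \cos{\left(y \right)}}{3} + 2.
Check: d/dy[- \frac{y^{3} \cos{\left(y \right)}}{4} + \frac{3 y^{2} \sin{\left(y \right)}}{4} + \frac{5 y^{2} \cos{\left(y \right)}}{3} - \frac{10 y \sin{\left(y \right)}}{3} + \frac{9 y \cos{\left(y \right)}}{2} - \frac{9 \sin{\left(y \right)}}{2} - \frac{7 \cos{\left(y \right)}}{3} + 2] = \frac{y^{3} \sin{\left(y \right)}}{4} - \frac{5 y^{2} \sin{\left(y \right)}}{3} - 3 y \sin{\left(y \right)} - \sin{\left(y \right)}, which equals G'(y).

G(y) = - \frac{y^{3} \cos{\left(y \right)}}{4} + \frac{3 y^{2} \sin{\left(y \right)}}{4} + \frac{5 y^{2} \cos{\left(y \right)}}{3} - \frac{10 y \sin{\left(y \right)}}{3} + \frac{9 y \cos{\left(y \right)}}{2} - \frac{9 \sin{\left(y \right)}}{2} - \frac{7 \cos{\left(y \right)}}{3} + 2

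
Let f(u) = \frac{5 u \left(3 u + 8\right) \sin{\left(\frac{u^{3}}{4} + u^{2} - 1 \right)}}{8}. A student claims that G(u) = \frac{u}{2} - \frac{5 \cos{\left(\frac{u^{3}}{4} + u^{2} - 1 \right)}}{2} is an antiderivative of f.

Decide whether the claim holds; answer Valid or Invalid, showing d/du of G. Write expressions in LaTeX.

d/du[G] = \frac{15 u^{2} \sin{\left(\frac{u^{3}}{4} + u^{2} - 1 \right)}}{8} + 5 u \sin{\left(\frac{u^{3}}{4} + u^{2} - 1 \right)} + \frac{1}{2}
d/du[G] - f(u) = \frac{1}{2} != 0.

Invalid: d/du[G] - f = \frac{1}{2}, which is not 0.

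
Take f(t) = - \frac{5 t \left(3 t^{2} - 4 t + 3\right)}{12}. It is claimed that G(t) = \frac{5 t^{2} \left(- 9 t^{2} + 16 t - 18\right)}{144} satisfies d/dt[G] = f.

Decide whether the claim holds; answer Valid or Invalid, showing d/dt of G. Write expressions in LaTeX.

d/dt[G] = - \frac{5 t^{3}}{4} + \frac{5 t^{2}}{3} - \frac{5 t}{4}
This equals f(t) exactly, so the claim holds.

Valid: G'(t) = f(t).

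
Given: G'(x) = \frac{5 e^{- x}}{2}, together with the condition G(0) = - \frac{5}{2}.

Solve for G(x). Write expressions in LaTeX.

A first test for any G(x): its x-derivative must equal the given G'(x).
A general antiderivative is - \frac{5 e^{- x}}{2} + C.
The condition gives C = - \frac{5}{2} - (- \frac{5}{2}) = 0.
So G(x) = - \frac{5 e^{- x}}{2}.
Check: d/dx[- \frac{5 e^{- x}}{2}] = \frac{5 e^{- x}}{2} = G'(x).

G(x) = - \frac{5 e^{- x}}{2}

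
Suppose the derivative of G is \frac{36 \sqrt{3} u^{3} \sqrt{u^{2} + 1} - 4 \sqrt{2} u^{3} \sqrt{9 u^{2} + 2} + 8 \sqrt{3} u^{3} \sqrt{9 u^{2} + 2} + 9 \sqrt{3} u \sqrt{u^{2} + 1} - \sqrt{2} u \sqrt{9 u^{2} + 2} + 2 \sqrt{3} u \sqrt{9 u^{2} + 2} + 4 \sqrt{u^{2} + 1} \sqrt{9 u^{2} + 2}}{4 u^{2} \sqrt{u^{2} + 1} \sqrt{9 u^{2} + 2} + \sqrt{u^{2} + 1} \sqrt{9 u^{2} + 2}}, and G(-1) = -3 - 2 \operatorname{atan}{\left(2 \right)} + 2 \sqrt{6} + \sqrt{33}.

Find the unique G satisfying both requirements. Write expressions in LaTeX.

G(u) = - \sqrt{2 u^{2} + 2} + 3 \sqrt{3 u^{2} + \frac{2}{3}} + 2 \sqrt{3 u^{2} + 3} + 2 \operatorname{atan}{\left(2 u \right)} - 1

Check a candidate G(u) by differentiating: d/du[G] must match the given G'(u).
A general antiderivative is - \sqrt{2 u^{2} + 2} + 3 \sqrt{3 u^{2} + \frac{2}{3}} + 2 \sqrt{3 u^{2} + 3} + 2 \operatorname{atan}{\left(2 u \right)} + C.
The condition gives C = -3 - 2 \operatorname{atan}{\left(2 \right)} + 2 \sqrt{6} + \sqrt{33} - (- 2 \operatorname{atan}{\left(2 \right)} - 2 + 2 \sqrt{6} + \sqrt{33}) = -1.
So G(u) = - \sqrt{2 u^{2} + 2} + 3 \sqrt{3 u^{2} + \frac{2}{3}} + 2 \sqrt{3 u^{2} + 3} + 2 \operatorname{atan}{\left(2 u \right)} - 1.
Check: d/du[- \sqrt{2 u^{2} + 2} + 3 \sqrt{3 u^{2} + \frac{2}{3}} + 2 \sqrt{3 u^{2} + 3} + 2 \operatorname{atan}{\left(2 u \right)} - 1] = \frac{36 \sqrt{3} u^{3} \sqrt{u^{2} + 1} - 4 \sqrt{2} u^{3} \sqrt{9 u^{2} + 2} + 8 \sqrt{3} u^{3} \sqrt{9 u^{2} + 2} + 9 \sqrt{3} u \sqrt{u^{2} + 1} - \sqrt{2} u \sqrt{9 u^{2} + 2} + 2 \sqrt{3} u \sqrt{9 u^{2} + 2} + 4 \sqrt{u^{2} + 1} \sqrt{9 u^{2} + 2}}{4 u^{2} \sqrt{u^{2} + 1} \sqrt{9 u^{2} + 2} + \sqrt{u^{2} + 1} \sqrt{9 u^{2} + 2}} = G'(u).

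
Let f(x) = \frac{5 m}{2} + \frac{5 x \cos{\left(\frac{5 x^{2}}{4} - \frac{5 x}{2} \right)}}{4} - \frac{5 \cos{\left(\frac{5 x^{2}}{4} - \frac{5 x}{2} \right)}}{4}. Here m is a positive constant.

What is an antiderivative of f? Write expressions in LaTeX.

Integrate term by term and add the pieces.
Check: d/dx[\frac{5 m x}{2} + \frac{\sin{\left(\frac{5 x^{2}}{4} - \frac{5 x}{2} \right)}}{2}] = \frac{5 m}{2} + \frac{5 x \cos{\left(\frac{5 x^{2}}{4} - \frac{5 x}{2} \right)}}{4} - \frac{5 \cos{\left(\frac{5 x^{2}}{4} - \frac{5 x}{2} \right)}}{4} = f(x).

An antiderivative is F(x) = \frac{5 m x}{2} + \frac{\sin{\left(\frac{5 x^{2}}{4} - \frac{5 x}{2} \right)}}{2}.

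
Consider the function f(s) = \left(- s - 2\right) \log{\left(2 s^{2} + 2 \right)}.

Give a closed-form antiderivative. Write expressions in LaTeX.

An antiderivative is F(s) = - \frac{s^{2} \log{\left(2 s^{2} + 2 \right)} - s^{2} + 4 s \log{\left(2 s^{2} + 2 \right)} - 8 s + \log{\left(s^{2} + 1 \right)} + 8 \operatorname{atan}{\left(s \right)}}{2}.

For F(s) to be correct the identity F'(s) - f(s) = 0 must hold.
Check: d/ds[- \frac{s^{2} \log{\left(2 s^{2} + 2 \right)} - s^{2} + 4 s \log{\left(2 s^{2} + 2 \right)} - 8 s + \log{\left(s^{2} + 1 \right)} + 8 \operatorname{atan}{\left(s \right)}}{2}] = - s \log{\left(s^{2} + 1 \right)} - s \log{\left(2 \right)} - 2 \log{\left(s^{2} + 1 \right)} - 2 \log{\left(2 \right)}, which equals f(s).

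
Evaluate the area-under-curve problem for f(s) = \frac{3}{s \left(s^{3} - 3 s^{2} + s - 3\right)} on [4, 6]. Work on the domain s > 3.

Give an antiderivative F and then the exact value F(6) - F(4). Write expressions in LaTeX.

Antiderivative: F(s) = - \log{\left(s \right)} + \frac{\log{\left(s - 3 \right)}}{10} + \frac{9 \log{\left(s^{2} + 1 \right)}}{20} - \frac{3 \operatorname{atan}{\left(s \right)}}{10}; value = - \log{\left(6 \right)} - \frac{9 \log{\left(17 \right)}}{20} - \frac{3 \operatorname{atan}{\left(6 \right)}}{10} + \frac{\log{\left(3 \right)}}{10} + \frac{3 \operatorname{atan}{\left(4 \right)}}{10} + \log{\left(4 \right)} + \frac{9 \log{\left(37 \right)}}{20}

Factor the denominator (s \left(s - 3\right) \left(s^{2} + 1\right)) and decompose: f = \frac{3 \left(3 s - 1\right)}{10 \left(s^{2} + 1\right)} + \frac{1}{10 \left(s - 3\right)} - \frac{1}{s}; each piece integrates to a log, atan, or power term.
F(s) = - \log{\left(s \right)} + \frac{\log{\left(s - 3 \right)}}{10} + \frac{9 \log{\left(s^{2} + 1 \right)}}{20} - \frac{3 \operatorname{atan}{\left(s \right)}}{10} is an antiderivative of f.
Check: d/ds[- \log{\left(s \right)} + \frac{\log{\left(s - 3 \right)}}{10} + \frac{9 \log{\left(s^{2} + 1 \right)}}{20} - \frac{3 \operatorname{atan}{\left(s \right)}}{10}] = \frac{3}{s^{4} - 3 s^{3} + s^{2} - 3 s}, which equals f(s).
F(6) = - \log{\left(6 \right)} - \frac{3 \operatorname{atan}{\left(6 \right)}}{10} + \frac{\log{\left(3 \right)}}{10} + \frac{9 \log{\left(37 \right)}}{20}; F(4) = - \log{\left(4 \right)} - \frac{3 \operatorname{atan}{\left(4 \right)}}{10} + \frac{9 \log{\left(17 \right)}}{20}.
Integral = F(6) - F(4) = - \log{\left(6 \right)} - \frac{9 \log{\left(17 \right)}}{20} - \frac{3 \operatorname{atan}{\left(6 \right)}}{10} + \frac{\log{\left(3 \right)}}{10} + \frac{3 \operatorname{atan}{\left(4 \right)}}{10} + \log{\left(4 \right)} + \frac{9 \log{\left(37 \right)}}{20}.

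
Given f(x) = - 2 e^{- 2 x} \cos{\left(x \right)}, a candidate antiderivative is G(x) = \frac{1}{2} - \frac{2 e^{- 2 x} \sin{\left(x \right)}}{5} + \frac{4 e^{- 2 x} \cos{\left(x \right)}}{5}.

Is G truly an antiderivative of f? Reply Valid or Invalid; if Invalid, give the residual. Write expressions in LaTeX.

Valid. The derivative of G reproduces f.

d/dx[G] = - 2 e^{- 2 x} \cos{\left(x \right)}
This equals f(x) exactly, so the claim holds.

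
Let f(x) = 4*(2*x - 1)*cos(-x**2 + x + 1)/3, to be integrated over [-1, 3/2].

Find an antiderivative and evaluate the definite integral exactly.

f matches the chain-rule pattern g'(h)*h' with inner function h(x) = -x**2 + x + 1; substituting u = h(x) collapses the integral.
F(x) = -4*sin(-x**2 + x + 1)/3 is an antiderivative of f.
Check: d/dx[-4*sin(-x**2 + x + 1)/3] = 8*x*cos(-x**2 + x + 1)/3 - 4*cos(-x**2 + x + 1)/3, which equals f(x).
F(3/2) = -4*sin(1/4)/3; F(-1) = 4*sin(1)/3.
Integral = F(3/2) - F(-1) = -4*sin(1)/3 - 4*sin(1/4)/3.

Antiderivative: F(x) = -4*sin(-x**2 + x + 1)/3; value = -4*sin(1)/3 - 4*sin(1/4)/3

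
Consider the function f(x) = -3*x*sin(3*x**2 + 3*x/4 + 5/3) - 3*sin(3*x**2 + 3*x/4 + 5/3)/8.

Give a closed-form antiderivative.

f matches the chain-rule pattern g'(h)*h' with inner function h(x) = 3*x**2 + 3*x/4 + 5/3; substituting u = h(x) collapses the integral.
Check: d/dx[cos(3*x**2 + 3*x/4 + 5/3)/2] = -3*x*sin(3*x**2 + 3*x/4 + 5/3) - 3*sin(3*x**2 + 3*x/4 + 5/3)/8 = f(x).

An antiderivative is F(x) = cos(3*x**2 + 3*x/4 + 5/3)/2.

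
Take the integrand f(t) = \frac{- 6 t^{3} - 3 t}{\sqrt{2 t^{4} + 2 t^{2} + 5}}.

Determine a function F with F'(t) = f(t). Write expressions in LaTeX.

The substitution u = 2 t^{4} + 2 t^{2} + 5 works: f is exactly (dF/du)*(du/dt) for that inner function.
Check: d/dt[- \frac{3 \sqrt{2 t^{4} + 2 t^{2} + 5}}{2}] = \frac{- 6 t^{3} - 3 t}{\sqrt{2 t^{4} + 2 t^{2} + 5}} = f(t).

An antiderivative is F(t) = - \frac{3 \sqrt{2 t^{4} + 2 t^{2} + 5}}{2}.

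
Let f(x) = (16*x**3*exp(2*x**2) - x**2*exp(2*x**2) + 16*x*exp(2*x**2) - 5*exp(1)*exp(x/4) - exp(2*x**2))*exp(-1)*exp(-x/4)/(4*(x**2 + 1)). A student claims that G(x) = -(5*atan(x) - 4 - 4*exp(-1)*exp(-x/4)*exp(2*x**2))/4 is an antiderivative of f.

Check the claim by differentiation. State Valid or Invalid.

Valid - the claim checks out under differentiation.

d/dx[G] = (16*x**3*exp(2*x**2) - x**2*exp(2*x**2) + 16*x*exp(2*x**2) - 5*exp(1)*exp(x/4) - exp(2*x**2))/(4*exp(1)*x**2*exp(x/4) + 4*exp(1)*exp(x/4))
This equals f(x) exactly, so the claim holds.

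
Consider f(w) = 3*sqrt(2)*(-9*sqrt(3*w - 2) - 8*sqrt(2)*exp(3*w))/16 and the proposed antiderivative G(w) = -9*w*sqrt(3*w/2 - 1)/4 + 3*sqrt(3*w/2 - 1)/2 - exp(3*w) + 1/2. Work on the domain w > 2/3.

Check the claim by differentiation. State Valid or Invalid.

d/dw[G] = sqrt(2)*(-81*w - 24*sqrt(2)*sqrt(3*w - 2)*exp(3*w) + 54)/(16*sqrt(3*w - 2))
This equals f(w) exactly, so the claim holds.

Valid - the claim checks out under differentiation.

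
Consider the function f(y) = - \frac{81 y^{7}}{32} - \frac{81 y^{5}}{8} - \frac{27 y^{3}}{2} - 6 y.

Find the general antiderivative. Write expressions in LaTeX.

F(y) = - \frac{81 y^{8}}{256} - \frac{27 y^{6}}{16} - \frac{27 y^{4}}{8} - 3 y^{2} + C

The substitution u = - \frac{3 y^{2}}{4} - 1 works: f is exactly (dF/du)*(du/dy) for that inner function.
Check: d/dy[- \frac{81 y^{8}}{256} - \frac{27 y^{6}}{16} - \frac{27 y^{4}}{8} - 3 y^{2}] = - \frac{81 y^{7}}{32} - \frac{81 y^{5}}{8} - \frac{27 y^{3}}{2} - 6 y = f(y).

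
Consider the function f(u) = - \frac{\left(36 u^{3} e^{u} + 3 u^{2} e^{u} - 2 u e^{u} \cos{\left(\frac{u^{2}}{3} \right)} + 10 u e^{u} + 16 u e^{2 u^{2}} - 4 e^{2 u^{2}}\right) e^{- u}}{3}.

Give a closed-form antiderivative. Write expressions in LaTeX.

Whatever form F(u) takes, F'(u) = f(u) is non-negotiable.
Check: d/du[- 3 u^{4} - \frac{u^{3}}{3} - \frac{5 u^{2}}{3} + \sin{\left(\frac{u^{2}}{3} \right)} - \frac{4 e^{- u} e^{2 u^{2}}}{3}] = \frac{\left(- 36 u^{3} e^{u} - 3 u^{2} e^{u} + 2 u e^{u} \cos{\left(\frac{u^{2}}{3} \right)} - 10 u e^{u} - 16 u e^{2 u^{2}} + 4 e^{2 u^{2}}\right) e^{- u}}{3}, which equals f(u).

An antiderivative is F(u) = - 3 u^{4} - \frac{u^{3}}{3} - \frac{5 u^{2}}{3} + \sin{\left(\frac{u^{2}}{3} \right)} - \frac{4 e^{- u} e^{2 u^{2}}}{3}.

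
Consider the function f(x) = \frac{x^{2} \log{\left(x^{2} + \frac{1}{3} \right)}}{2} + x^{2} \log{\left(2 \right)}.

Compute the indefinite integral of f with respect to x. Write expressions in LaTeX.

Integrate term by term and add the pieces.
Check: d/dx[\frac{x^{3} \log{\left(4 x^{2} + \frac{4}{3} \right)}}{6} - \frac{x^{3}}{9} + \frac{x}{9} - \frac{\sqrt{3} \operatorname{atan}{\left(\sqrt{3} x \right)}}{27}] = \frac{x^{2} \log{\left(x^{2} + \frac{1}{3} \right)}}{2} + x^{2} \log{\left(2 \right)} = f(x).

F(x) = \frac{x^{3} \log{\left(4 x^{2} + \frac{4}{3} \right)}}{6} - \frac{x^{3}}{9} + \frac{x}{9} - \frac{\sqrt{3} \operatorname{atan}{\left(\sqrt{3} x \right)}}{27} + C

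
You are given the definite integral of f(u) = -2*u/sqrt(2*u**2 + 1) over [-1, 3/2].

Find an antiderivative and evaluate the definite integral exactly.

f matches the chain-rule pattern g'(h)*h' with inner function h(u) = 2*u**2 + 1; substituting w = h(u) collapses the integral.
F(u) = -sqrt(2*u**2 + 1) is an antiderivative of f.
Check: d/du[-sqrt(2*u**2 + 1)] = -2*u/sqrt(2*u**2 + 1) = f(u).
F(3/2) = -sqrt(22)/2; F(-1) = -sqrt(3).
Integral = F(3/2) - F(-1) = -sqrt(22)/2 + sqrt(3).

Antiderivative: F(u) = -sqrt(2*u**2 + 1); value = -sqrt(22)/2 + sqrt(3)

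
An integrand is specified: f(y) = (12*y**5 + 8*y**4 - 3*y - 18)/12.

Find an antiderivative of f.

For F(y) to be correct the identity F'(y) - f(y) = 0 must hold.
Check: d/dy[y*(20*y**5 + 16*y**4 - 15*y - 180)/120] = y**5 + 2*y**4/3 - y/4 - 3/2, which equals f(y).

An antiderivative is F(y) = y*(20*y**5 + 16*y**4 - 15*y - 180)/120.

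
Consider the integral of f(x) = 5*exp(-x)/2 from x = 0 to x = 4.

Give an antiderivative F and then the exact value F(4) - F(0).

Antiderivative: F(x) = -5*exp(-x)/2; value = 5/2 - 5*exp(-4)/2

For F(x) to be correct the identity F'(x) - f(x) = 0 must hold.
F(x) = -5*exp(-x)/2 is an antiderivative of f.
Check: d/dx[-5*exp(-x)/2] = 5*exp(-x)/2 = f(x).
F(4) = -5*exp(-4)/2; F(0) = -5/2.
Integral = F(4) - F(0) = 5/2 - 5*exp(-4)/2.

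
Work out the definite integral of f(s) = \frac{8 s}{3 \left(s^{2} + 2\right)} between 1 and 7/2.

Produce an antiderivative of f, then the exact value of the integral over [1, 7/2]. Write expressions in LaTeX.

Antiderivative: F(s) = \frac{4 \log{\left(s^{2} + 2 \right)}}{3}; value = - \frac{4 \log{\left(3 \right)}}{3} + \frac{4 \log{\left(\frac{57}{4} \right)}}{3}

f matches the chain-rule pattern g'(h)*h' with inner function h(s) = s^{2} + 2; substituting u = h(s) collapses the integral.
F(s) = \frac{4 \log{\left(s^{2} + 2 \right)}}{3} is an antiderivative of f.
Check: d/ds[\frac{4 \log{\left(s^{2} + 2 \right)}}{3}] = \frac{8 s}{3 s^{2} + 6}, which equals f(s).
F(7/2) = \frac{4 \log{\left(\frac{57}{4} \right)}}{3}; F(1) = \frac{4 \log{\left(3 \right)}}{3}.
Integral = F(7/2) - F(1) = - \frac{4 \log{\left(3 \right)}}{3} + \frac{4 \log{\left(\frac{57}{4} \right)}}{3}.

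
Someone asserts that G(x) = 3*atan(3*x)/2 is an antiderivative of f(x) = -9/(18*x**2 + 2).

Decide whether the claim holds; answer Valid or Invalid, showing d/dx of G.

d/dx[G] = 9/(18*x**2 + 2)
d/dx[G] - f(x) = 9/(9*x**2 + 1) != 0.

Invalid: d/dx[G] - f = 9/(9*x**2 + 1), which is not 0.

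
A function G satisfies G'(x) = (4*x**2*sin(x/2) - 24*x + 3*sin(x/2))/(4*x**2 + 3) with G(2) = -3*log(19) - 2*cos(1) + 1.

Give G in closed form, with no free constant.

Check a candidate G(x) by differentiating: d/dx[G] must match the given G'(x).
A general antiderivative is -3*log(4*x**2 + 3) - 2*cos(x/2) + C.
The condition gives C = -3*log(19) - 2*cos(1) + 1 - (-3*log(19) - 2*cos(1)) = 1.
So G(x) = -3*log(4*x**2 + 3) - 2*cos(x/2) + 1.
Check: d/dx[-3*log(4*x**2 + 3) - 2*cos(x/2) + 1] = (4*x**2*sin(x/2) - 24*x + 3*sin(x/2))/(4*x**2 + 3) = G'(x).

G(x) = -3*log(4*x**2 + 3) - 2*cos(x/2) + 1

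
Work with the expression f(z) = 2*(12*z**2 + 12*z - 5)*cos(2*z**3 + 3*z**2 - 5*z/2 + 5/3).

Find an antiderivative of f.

The substitution u = 2*z**3 + 3*z**2 - 5*z/2 + 5/3 works: f is exactly (dF/du)*(du/dz) for that inner function.
Check: d/dz[4*sin(2*z**3 + 3*z**2 - 5*z/2 + 5/3)] = 24*z**2*cos(2*z**3 + 3*z**2 - 5*z/2 + 5/3) + 24*z*cos(2*z**3 + 3*z**2 - 5*z/2 + 5/3) - 10*cos(2*z**3 + 3*z**2 - 5*z/2 + 5/3), which equals f(z).

An antiderivative is F(z) = 4*sin(2*z**3 + 3*z**2 - 5*z/2 + 5/3).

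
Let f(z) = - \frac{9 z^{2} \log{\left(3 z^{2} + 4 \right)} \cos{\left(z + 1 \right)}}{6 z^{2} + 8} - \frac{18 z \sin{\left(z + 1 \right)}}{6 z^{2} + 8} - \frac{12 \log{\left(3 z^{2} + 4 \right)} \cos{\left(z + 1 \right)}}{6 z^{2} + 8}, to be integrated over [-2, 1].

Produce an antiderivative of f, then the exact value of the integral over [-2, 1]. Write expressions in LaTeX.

Antiderivative: F(z) = - \frac{3 \log{\left(3 z^{2} + 4 \right)} \sin{\left(z + 1 \right)}}{2}; value = - \frac{3 \log{\left(16 \right)} \sin{\left(1 \right)}}{2} - \frac{3 \log{\left(7 \right)} \sin{\left(2 \right)}}{2}

f has the shape u'v + uv' for u = - \frac{3 \log{\left(3 z^{2} + 4 \right)}}{2} and v = \sin{\left(z + 1 \right)} — it is the derivative of the product u*v.
F(z) = - \frac{3 \log{\left(3 z^{2} + 4 \right)} \sin{\left(z + 1 \right)}}{2} is an antiderivative of f.
Check: d/dz[- \frac{3 \log{\left(3 z^{2} + 4 \right)} \sin{\left(z + 1 \right)}}{2}] = \frac{- 9 z^{2} \log{\left(3 z^{2} + 4 \right)} \cos{\left(z + 1 \right)} - 18 z \sin{\left(z + 1 \right)} - 12 \log{\left(3 z^{2} + 4 \right)} \cos{\left(z + 1 \right)}}{6 z^{2} + 8}, which equals f(z).
F(1) = - \frac{3 \log{\left(7 \right)} \sin{\left(2 \right)}}{2}; F(-2) = \frac{3 \log{\left(16 \right)} \sin{\left(1 \right)}}{2}.
Integral = F(1) - F(-2) = - \frac{3 \log{\left(16 \right)} \sin{\left(1 \right)}}{2} - \frac{3 \log{\left(7 \right)} \sin{\left(2 \right)}}{2}.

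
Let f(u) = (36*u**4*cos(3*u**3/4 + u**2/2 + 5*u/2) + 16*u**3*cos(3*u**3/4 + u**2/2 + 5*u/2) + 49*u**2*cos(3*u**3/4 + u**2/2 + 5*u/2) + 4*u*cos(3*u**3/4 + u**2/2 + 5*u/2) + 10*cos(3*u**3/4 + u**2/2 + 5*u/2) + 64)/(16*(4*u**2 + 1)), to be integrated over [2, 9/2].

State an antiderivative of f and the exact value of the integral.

Whatever form F(u) takes, F'(u) = f(u) is non-negotiable.
F(u) = sin(3*u**3/4 + u**2/2 + 5*u/2)/4 + 2*atan(2*u) is an antiderivative of f.
Check: d/du[sin(3*u**3/4 + u**2/2 + 5*u/2)/4 + 2*atan(2*u)] = (36*u**4*cos(3*u**3/4 + u**2/2 + 5*u/2) + 16*u**3*cos(3*u**3/4 + u**2/2 + 5*u/2) + 49*u**2*cos(3*u**3/4 + u**2/2 + 5*u/2) + 4*u*cos(3*u**3/4 + u**2/2 + 5*u/2) + 10*cos(3*u**3/4 + u**2/2 + 5*u/2) + 64)/(64*u**2 + 16), which equals f(u).
F(9/2) = sin(2871/32)/4 + 2*atan(9); F(2) = sin(13)/4 + 2*atan(4).
Integral = F(9/2) - F(2) = -2*atan(4) - sin(13)/4 + sin(2871/32)/4 + 2*atan(9).

Antiderivative: F(u) = sin(3*u**3/4 + u**2/2 + 5*u/2)/4 + 2*atan(2*u); value = -2*atan(4) - sin(13)/4 + sin(2871/32)/4 + 2*atan(9)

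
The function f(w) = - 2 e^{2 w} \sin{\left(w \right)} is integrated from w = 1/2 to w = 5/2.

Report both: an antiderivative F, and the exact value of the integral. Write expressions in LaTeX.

For F(w) to be correct the identity F'(w) - f(w) = 0 must hold.
F(w) = - \frac{4 e^{2 w} \sin{\left(w \right)}}{5} + \frac{2 e^{2 w} \cos{\left(w \right)}}{5} is an antiderivative of f.
Check: d/dw[- \frac{4 e^{2 w} \sin{\left(w \right)}}{5} + \frac{2 e^{2 w} \cos{\left(w \right)}}{5}] = - 2 e^{2 w} \sin{\left(w \right)} = f(w).
F(5/2) = - \frac{4 e^{5} \sin{\left(\frac{5}{2} \right)}}{5} + \frac{2 e^{5} \cos{\left(\frac{5}{2} \right)}}{5}; F(1/2) = - \frac{4 e \sin{\left(\frac{1}{2} \right)}}{5} + \frac{2 e \cos{\left(\frac{1}{2} \right)}}{5}.
Integral = F(5/2) - F(1/2) = - \frac{4 e^{5} \sin{\left(\frac{5}{2} \right)}}{5} + \frac{2 e^{5} \cos{\left(\frac{5}{2} \right)}}{5} - \frac{2 e \cos{\left(\frac{1}{2} \right)}}{5} + \frac{4 e \sin{\left(\frac{1}{2} \right)}}{5}.

Antiderivative: F(w) = - \frac{4 e^{2 w} \sin{\left(w \right)}}{5} + \frac{2 e^{2 w} \cos{\left(w \right)}}{5}; value = - \frac{4 e^{5} \sin{\left(\frac{5}{2} \right)}}{5} + \frac{2 e^{5} \cos{\left(\frac{5}{2} \right)}}{5} - \frac{2 e \cos{\left(\frac{1}{2} \right)}}{5} + \frac{4 e \sin{\left(\frac{1}{2} \right)}}{5}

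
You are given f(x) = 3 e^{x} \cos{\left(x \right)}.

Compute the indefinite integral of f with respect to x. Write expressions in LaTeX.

F(x) = \frac{3 e^{x} \sin{\left(x \right)}}{2} + \frac{3 e^{x} \cos{\left(x \right)}}{2} + C

A first test for any F(x): its x-derivative must equal f(x) identically.
Check: d/dx[\frac{3 e^{x} \sin{\left(x \right)}}{2} + \frac{3 e^{x} \cos{\left(x \right)}}{2}] = 3 e^{x} \cos{\left(x \right)} = f(x).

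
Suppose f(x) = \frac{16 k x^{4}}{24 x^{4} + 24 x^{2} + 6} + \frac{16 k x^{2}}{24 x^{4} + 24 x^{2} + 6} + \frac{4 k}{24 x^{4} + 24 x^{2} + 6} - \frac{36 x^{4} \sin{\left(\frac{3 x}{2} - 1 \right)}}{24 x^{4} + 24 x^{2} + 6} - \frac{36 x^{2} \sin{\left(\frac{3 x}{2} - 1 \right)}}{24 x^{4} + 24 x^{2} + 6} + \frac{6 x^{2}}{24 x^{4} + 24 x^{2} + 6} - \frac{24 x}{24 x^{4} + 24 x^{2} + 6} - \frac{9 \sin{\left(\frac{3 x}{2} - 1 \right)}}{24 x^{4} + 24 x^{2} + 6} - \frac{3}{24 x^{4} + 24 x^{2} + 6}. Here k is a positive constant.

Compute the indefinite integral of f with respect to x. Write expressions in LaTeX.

F(x) = \frac{8 k x^{3} + 4 k x + 12 x^{2} \cos{\left(\frac{3 x}{2} - 1 \right)} - 3 x + 6 \cos{\left(\frac{3 x}{2} - 1 \right)} + 6}{12 x^{2} + 6} + C

The integrand splits into summands that can be handled one at a time.
Check: d/dx[\frac{8 k x^{3} + 4 k x + 12 x^{2} \cos{\left(\frac{3 x}{2} - 1 \right)} - 3 x + 6 \cos{\left(\frac{3 x}{2} - 1 \right)} + 6}{12 x^{2} + 6}] = \frac{16 k x^{4} + 16 k x^{2} + 4 k - 36 x^{4} \sin{\left(\frac{3 x}{2} - 1 \right)} - 36 x^{2} \sin{\left(\frac{3 x}{2} - 1 \right)} + 6 x^{2} - 24 x - 9 \sin{\left(\frac{3 x}{2} - 1 \right)} - 3}{24 x^{4} + 24 x^{2} + 6}, which equals f(x).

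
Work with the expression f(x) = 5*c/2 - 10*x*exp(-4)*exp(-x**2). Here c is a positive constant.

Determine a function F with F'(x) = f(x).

Differentiate the proposed F(x) back; it has to land on f(x) exactly.
Check: d/dx[5*(c*x + 2*exp(-x**2 - 4))/2] = (5*c*exp(4)*exp(x**2) - 20*x)*exp(-4)*exp(-x**2)/2, which equals f(x).

An antiderivative is F(x) = 5*(c*x + 2*exp(-x**2 - 4))/2.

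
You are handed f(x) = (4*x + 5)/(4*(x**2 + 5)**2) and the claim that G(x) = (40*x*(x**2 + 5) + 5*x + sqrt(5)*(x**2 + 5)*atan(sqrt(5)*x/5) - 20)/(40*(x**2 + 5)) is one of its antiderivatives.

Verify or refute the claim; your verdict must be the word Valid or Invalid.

Invalid: d/dx[G] - f = 1, which is not 0.

d/dx[G] = (4*x**4 + 40*x**2 + 4*x + 105)/(4*x**4 + 40*x**2 + 100)
d/dx[G] - f(x) = 1 != 0.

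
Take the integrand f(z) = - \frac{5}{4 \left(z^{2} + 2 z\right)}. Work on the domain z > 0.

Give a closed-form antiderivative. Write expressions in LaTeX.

Factor the denominator (4 z \left(z + 2\right)) and decompose: f = \frac{5}{8 \left(z + 2\right)} - \frac{5}{8 z}; each piece integrates to a log, atan, or power term.
Check: d/dz[- \frac{5 \log{\left(z \right)}}{8} + \frac{5 \log{\left(z + 2 \right)}}{8}] = - \frac{5}{4 z^{2} + 8 z}, which equals f(z).

An antiderivative is F(z) = - \frac{5 \log{\left(z \right)}}{8} + \frac{5 \log{\left(z + 2 \right)}}{8}.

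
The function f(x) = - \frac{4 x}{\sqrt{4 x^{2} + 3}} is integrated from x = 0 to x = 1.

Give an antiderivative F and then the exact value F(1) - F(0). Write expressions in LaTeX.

The substitution u = 4 x^{2} + 3 works: f is exactly (dF/du)*(du/dx) for that inner function.
F(x) = - \sqrt{4 x^{2} + 3} is an antiderivative of f.
Check: d/dx[- \sqrt{4 x^{2} + 3}] = - \frac{4 x}{\sqrt{4 x^{2} + 3}} = f(x).
F(1) = - \sqrt{7}; F(0) = - \sqrt{3}.
Integral = F(1) - F(0) = - \sqrt{7} + \sqrt{3}.

Antiderivative: F(x) = - \sqrt{4 x^{2} + 3}; value = - \sqrt{7} + \sqrt{3}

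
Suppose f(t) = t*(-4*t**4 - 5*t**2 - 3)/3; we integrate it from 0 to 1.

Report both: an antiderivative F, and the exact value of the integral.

Antiderivative: F(t) = -t**2*(8*t**4 + 15*t**2 + 18)/36; value = -41/36

A first test for any F(t): its t-derivative must equal f(t) identically.
F(t) = -t**2*(8*t**4 + 15*t**2 + 18)/36 is an antiderivative of f.
Check: d/dt[-t**2*(8*t**4 + 15*t**2 + 18)/36] = -4*t**5/3 - 5*t**3/3 - t, which equals f(t).
F(1) = -41/36; F(0) = 0.
Integral = F(1) - F(0) = -41/36.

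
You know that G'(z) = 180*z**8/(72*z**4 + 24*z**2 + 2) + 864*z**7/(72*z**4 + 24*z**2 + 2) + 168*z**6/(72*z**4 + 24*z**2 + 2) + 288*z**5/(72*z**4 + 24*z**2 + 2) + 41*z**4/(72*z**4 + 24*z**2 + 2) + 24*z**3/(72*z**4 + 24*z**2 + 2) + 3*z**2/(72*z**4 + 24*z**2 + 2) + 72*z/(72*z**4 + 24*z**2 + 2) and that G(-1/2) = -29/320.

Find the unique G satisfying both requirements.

Integrate term by term and add the pieces.
A general antiderivative is z**5/2 + 3*z**4 + z**3/2 + 2 - 1/(2*z**2 + 1/3) + C.
The condition gives C = -29/320 - (291/320) = -1.
So G(z) = z**5/2 + 3*z**4 + z**3/2 + 1 - 1/(2*z**2 + 1/3).
Check: d/dz[z**5/2 + 3*z**4 + z**3/2 + 1 - 1/(2*z**2 + 1/3)] = (180*z**8 + 864*z**7 + 168*z**6 + 288*z**5 + 41*z**4 + 24*z**3 + 3*z**2 + 72*z)/(72*z**4 + 24*z**2 + 2), which equals G'(z).

G(z) = z**5/2 + 3*z**4 + z**3/2 + 1 - 1/(2*z**2 + 1/3)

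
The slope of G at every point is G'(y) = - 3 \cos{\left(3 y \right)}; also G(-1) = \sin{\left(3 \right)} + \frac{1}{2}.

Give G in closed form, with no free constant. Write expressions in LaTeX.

Any candidate G(y) must reproduce the stated G'(y) exactly.
A general antiderivative is - \sin{\left(3 y \right)} + C.
The condition gives C = \sin{\left(3 \right)} + \frac{1}{2} - (\sin{\left(3 \right)}) = \frac{1}{2}.
So G(y) = - \frac{2 \sin{\left(3 y \right)} - 1}{2}.
Check: d/dy[- \frac{2 \sin{\left(3 y \right)} - 1}{2}] = - 3 \cos{\left(3 y \right)} = G'(y).

G(y) = - \frac{2 \sin{\left(3 y \right)} - 1}{2}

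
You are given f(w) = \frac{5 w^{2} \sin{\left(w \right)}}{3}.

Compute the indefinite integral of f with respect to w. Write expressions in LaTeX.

Whatever form F(w) takes, F'(w) = f(w) is non-negotiable.
Check: d/dw[- \frac{5 w^{2} \cos{\left(w \right)}}{3} + \frac{10 w \sin{\left(w \right)}}{3} + \frac{10 \cos{\left(w \right)}}{3}] = \frac{5 w^{2} \sin{\left(w \right)}}{3} = f(w).

F(w) = - \frac{5 w^{2} \cos{\left(w \right)}}{3} + \frac{10 w \sin{\left(w \right)}}{3} + \frac{10 \cos{\left(w \right)}}{3} + C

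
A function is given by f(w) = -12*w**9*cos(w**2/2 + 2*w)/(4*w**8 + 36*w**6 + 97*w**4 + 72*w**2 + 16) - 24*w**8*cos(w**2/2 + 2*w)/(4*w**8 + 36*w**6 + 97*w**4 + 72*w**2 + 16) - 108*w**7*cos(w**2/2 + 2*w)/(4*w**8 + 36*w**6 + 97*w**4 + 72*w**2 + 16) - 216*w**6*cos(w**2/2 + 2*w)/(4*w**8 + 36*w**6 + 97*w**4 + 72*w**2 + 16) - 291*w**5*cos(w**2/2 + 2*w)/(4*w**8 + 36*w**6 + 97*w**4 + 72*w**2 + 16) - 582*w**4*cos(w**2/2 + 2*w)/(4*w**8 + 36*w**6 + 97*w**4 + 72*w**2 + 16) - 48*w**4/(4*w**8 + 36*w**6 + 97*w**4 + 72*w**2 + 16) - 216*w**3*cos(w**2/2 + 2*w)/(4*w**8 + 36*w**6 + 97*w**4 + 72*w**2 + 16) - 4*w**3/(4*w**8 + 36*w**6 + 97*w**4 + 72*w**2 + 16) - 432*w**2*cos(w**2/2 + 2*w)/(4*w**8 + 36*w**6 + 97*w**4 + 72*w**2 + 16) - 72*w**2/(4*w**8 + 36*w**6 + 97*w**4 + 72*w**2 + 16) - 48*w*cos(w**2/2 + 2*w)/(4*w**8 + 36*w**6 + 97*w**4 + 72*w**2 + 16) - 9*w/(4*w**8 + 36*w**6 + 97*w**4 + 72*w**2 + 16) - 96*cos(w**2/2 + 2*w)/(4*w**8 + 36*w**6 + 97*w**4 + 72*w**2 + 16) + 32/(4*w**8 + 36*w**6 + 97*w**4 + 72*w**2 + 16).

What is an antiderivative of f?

An antiderivative is F(w) = (-12*w**4*sin(w**2/2 + 2*w) - 54*w**2*sin(w**2/2 + 2*w) + 16*w - 24*sin(w**2/2 + 2*w) + 1)/(4*w**4 + 18*w**2 + 8).

Integrate term by term and add the pieces.
Check: d/dw[(-12*w**4*sin(w**2/2 + 2*w) - 54*w**2*sin(w**2/2 + 2*w) + 16*w - 24*sin(w**2/2 + 2*w) + 1)/(4*w**4 + 18*w**2 + 8)] = (-12*w**9*cos(w**2/2 + 2*w) - 24*w**8*cos(w**2/2 + 2*w) - 108*w**7*cos(w**2/2 + 2*w) - 216*w**6*cos(w**2/2 + 2*w) - 291*w**5*cos(w**2/2 + 2*w) - 582*w**4*cos(w**2/2 + 2*w) - 48*w**4 - 216*w**3*cos(w**2/2 + 2*w) - 4*w**3 - 432*w**2*cos(w**2/2 + 2*w) - 72*w**2 - 48*w*cos(w**2/2 + 2*w) - 9*w - 96*cos(w**2/2 + 2*w) + 32)/(4*w**8 + 36*w**6 + 97*w**4 + 72*w**2 + 16), which equals f(w).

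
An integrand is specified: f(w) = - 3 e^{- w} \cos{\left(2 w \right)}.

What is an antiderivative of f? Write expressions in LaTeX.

An antiderivative is F(w) = \frac{3 \left(- 2 \sin{\left(2 w \right)} + \cos{\left(2 w \right)}\right) e^{- w}}{5}.

Check any antiderivative F(w) by computing F'(w) and comparing it with f(w).
Check: d/dw[\frac{3 \left(- 2 \sin{\left(2 w \right)} + \cos{\left(2 w \right)}\right) e^{- w}}{5}] = - 3 e^{- w} \cos{\left(2 w \right)} = f(w).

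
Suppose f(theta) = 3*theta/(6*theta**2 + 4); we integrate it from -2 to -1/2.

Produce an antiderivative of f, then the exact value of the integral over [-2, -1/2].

The substitution u = 2*theta**2 + 4/3 works: f is exactly (dF/du)*(du/dtheta) for that inner function.
F(theta) = log(theta**2 + 2/3)/4 is an antiderivative of f.
Check: d/dtheta[log(theta**2 + 2/3)/4] = 3*theta/(6*theta**2 + 4) = f(theta).
F(-1/2) = log(11/12)/4; F(-2) = log(14/3)/4.
Integral = F(-1/2) - F(-2) = -log(28/3)/4 + log(11/6)/4.

Antiderivative: F(theta) = log(theta**2 + 2/3)/4; value = -log(28/3)/4 + log(11/6)/4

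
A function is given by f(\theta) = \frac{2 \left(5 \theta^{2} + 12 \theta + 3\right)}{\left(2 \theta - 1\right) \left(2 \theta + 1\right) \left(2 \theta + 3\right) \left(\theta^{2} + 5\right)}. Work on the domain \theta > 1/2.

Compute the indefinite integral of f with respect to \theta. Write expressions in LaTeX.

F(\theta) = \frac{5945 \log{\left(\theta - \frac{1}{2} \right)} + 2030 \log{\left(\theta + \frac{1}{2} \right)} - 1575 \log{\left(\theta + \frac{3}{2} \right)} - 3200 \log{\left(\theta^{2} + 5 \right)} - 864 \sqrt{5} \operatorname{atan}{\left(\frac{\sqrt{5} \theta}{5} \right)}}{24360} + C

The denominator factors as \left(2 \theta - 1\right) \left(2 \theta + 1\right) \left(2 \theta + 3\right) \left(\theta^{2} + 5\right); partial fractions split f into directly integrable pieces: - \frac{4 \left(40 \theta + 27\right)}{609 \left(\theta^{2} + 5\right)} - \frac{15}{116 \left(2 \theta + 3\right)} + \frac{1}{6 \left(2 \theta + 1\right)} + \frac{41}{84 \left(2 \theta - 1\right)}.
Check: d/d\theta[\frac{5945 \log{\left(\theta - \frac{1}{2} \right)} + 2030 \log{\left(\theta + \frac{1}{2} \right)} - 1575 \log{\left(\theta + \frac{3}{2} \right)} - 3200 \log{\left(\theta^{2} + 5 \right)} - 864 \sqrt{5} \operatorname{atan}{\left(\frac{\sqrt{5} \theta}{5} \right)}}{24360}] = \frac{10 \theta^{2} + 24 \theta + 6}{8 \theta^{5} + 12 \theta^{4} + 38 \theta^{3} + 57 \theta^{2} - 10 \theta - 15}, which equals f(\theta).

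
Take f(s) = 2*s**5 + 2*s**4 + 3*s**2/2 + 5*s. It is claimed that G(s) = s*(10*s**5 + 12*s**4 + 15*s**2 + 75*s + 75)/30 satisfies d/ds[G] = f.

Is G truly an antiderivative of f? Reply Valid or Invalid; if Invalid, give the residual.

d/ds[G] = 2*s**5 + 2*s**4 + 3*s**2/2 + 5*s + 5/2
d/ds[G] - f(s) = 5/2 != 0.

Invalid: d/ds[G] - f = 5/2, which is not 0.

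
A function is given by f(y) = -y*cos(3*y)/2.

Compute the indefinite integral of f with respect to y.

Any candidate F(y) must reproduce f(y) exactly when differentiated.
Check: d/dy[-y*sin(3*y)/6 - cos(3*y)/18] = -y*cos(3*y)/2 = f(y).

F(y) = -y*sin(3*y)/6 - cos(3*y)/18 + C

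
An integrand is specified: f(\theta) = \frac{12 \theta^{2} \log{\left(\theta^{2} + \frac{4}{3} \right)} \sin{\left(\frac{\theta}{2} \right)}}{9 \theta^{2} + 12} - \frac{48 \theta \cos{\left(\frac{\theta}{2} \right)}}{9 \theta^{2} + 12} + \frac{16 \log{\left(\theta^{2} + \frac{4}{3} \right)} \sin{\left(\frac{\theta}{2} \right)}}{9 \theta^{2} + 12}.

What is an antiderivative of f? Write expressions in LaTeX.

An antiderivative is F(\theta) = - \frac{8 \log{\left(\theta^{2} + \frac{4}{3} \right)} \cos{\left(\frac{\theta}{2} \right)}}{3}.

f has the shape u'v + uv' for u = - \frac{8 \cos{\left(\frac{\theta}{2} \right)}}{3} and v = \log{\left(\theta^{2} + \frac{4}{3} \right)} — it is the derivative of the product u*v.
Check: d/d\theta[- \frac{8 \log{\left(\theta^{2} + \frac{4}{3} \right)} \cos{\left(\frac{\theta}{2} \right)}}{3}] = \frac{12 \theta^{2} \log{\left(\theta^{2} + \frac{4}{3} \right)} \sin{\left(\frac{\theta}{2} \right)} - 48 \theta \cos{\left(\frac{\theta}{2} \right)} + 16 \log{\left(\theta^{2} + \frac{4}{3} \right)} \sin{\left(\frac{\theta}{2} \right)}}{9 \theta^{2} + 12}, which equals f(\theta).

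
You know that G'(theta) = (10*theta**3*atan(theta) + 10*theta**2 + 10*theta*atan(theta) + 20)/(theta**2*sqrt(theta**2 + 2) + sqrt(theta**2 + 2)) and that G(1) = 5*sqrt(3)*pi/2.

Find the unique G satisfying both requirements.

Recognize the product-rule pattern: G'(theta) = u'v + uv' with u = 10*sqrt(theta**2 + 2), v = atan(theta), so integration by parts undoes it.
A general antiderivative is 10*sqrt(theta**2 + 2)*atan(theta) + C.
The condition gives C = 5*sqrt(3)*pi/2 - (5*sqrt(3)*pi/2) = 0.
So G(theta) = 10*sqrt(theta**2 + 2)*atan(theta).
Check: d/dtheta[10*sqrt(theta**2 + 2)*atan(theta)] = (10*theta**3*atan(theta) + 10*theta**2 + 10*theta*atan(theta) + 20)/(theta**2*sqrt(theta**2 + 2) + sqrt(theta**2 + 2)) = G'(theta).

G(theta) = 10*sqrt(theta**2 + 2)*atan(theta)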